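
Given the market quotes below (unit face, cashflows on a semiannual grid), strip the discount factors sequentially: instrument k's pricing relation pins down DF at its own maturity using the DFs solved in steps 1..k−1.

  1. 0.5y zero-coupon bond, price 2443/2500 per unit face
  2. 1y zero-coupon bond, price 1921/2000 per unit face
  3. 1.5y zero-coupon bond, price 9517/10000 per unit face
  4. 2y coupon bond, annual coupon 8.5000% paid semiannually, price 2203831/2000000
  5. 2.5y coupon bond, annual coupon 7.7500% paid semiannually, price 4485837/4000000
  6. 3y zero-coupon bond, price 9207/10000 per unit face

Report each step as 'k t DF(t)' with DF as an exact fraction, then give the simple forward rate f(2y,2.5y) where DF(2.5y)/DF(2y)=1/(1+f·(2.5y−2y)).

1 1/2 2443/2500
2 1 1921/2000
3 3/2 9517/10000
4 2 587/625
5 5/2 1171/1250
6 3 9207/10000
f(2y,2.5y) = ((587/625)/(1171/1250) − 1)/(1/2) = 6/1171 ≈ 0.5124%

step 1 [0.5y] zero: DF = P = 2443/2500 ≈ 0.977200
step 2 [1y] zero: DF = P = 1921/2000 ≈ 0.960500
step 3 [1.5y] zero: DF = P = 9517/10000 ≈ 0.951700
step 4 [2y] bond c/2=17/400: DF=(2203831/2000000 − 17/400·(0.977200+0.960500+0.951700))/(1+17/400) = 587/625 ≈ 0.939200
step 5 [2.5y] bond c/2=31/800: DF=(4485837/4000000 − 31/800·(0.977200+0.960500+0.951700+0.939200))/(1+31/800) = 1171/1250 ≈ 0.936800
step 6 [3y] zero: DF = P = 9207/10000 ≈ 0.920700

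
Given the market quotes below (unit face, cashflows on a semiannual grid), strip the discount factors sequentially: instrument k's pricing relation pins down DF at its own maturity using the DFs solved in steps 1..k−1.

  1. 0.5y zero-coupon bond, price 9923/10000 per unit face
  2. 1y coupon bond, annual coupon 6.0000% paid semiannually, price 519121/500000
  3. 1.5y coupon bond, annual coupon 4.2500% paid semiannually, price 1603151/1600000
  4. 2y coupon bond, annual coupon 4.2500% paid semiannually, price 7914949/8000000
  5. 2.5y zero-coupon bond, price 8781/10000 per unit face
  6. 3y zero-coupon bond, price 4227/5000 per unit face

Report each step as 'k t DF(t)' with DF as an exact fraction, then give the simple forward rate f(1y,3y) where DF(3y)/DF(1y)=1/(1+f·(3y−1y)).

1 1/2 9923/10000
2 1 9791/10000
3 3/2 9401/10000
4 2 4541/5000
5 5/2 8781/10000
6 3 4227/5000
f(1y,3y) = ((9791/10000)/(4227/5000) − 1)/(2) = 1337/16908 ≈ 7.9075%

step 1 [0.5y] zero: DF = P = 9923/10000 ≈ 0.992300
step 2 [1y] bond c/2=3/100: DF=(519121/500000 − 3/100·(0.992300))/(1+3/100) = 9791/10000 ≈ 0.979100
step 3 [1.5y] bond c/2=17/800: DF=(1603151/1600000 − 17/800·(0.992300+0.979100))/(1+17/800) = 9401/10000 ≈ 0.940100
step 4 [2y] bond c/2=17/800: DF=(7914949/8000000 − 17/800·(0.992300+0.979100+0.940100))/(1+17/800) = 4541/5000 ≈ 0.908200
step 5 [2.5y] zero: DF = P = 8781/10000 ≈ 0.878100
step 6 [3y] zero: DF = P = 4227/5000 ≈ 0.845400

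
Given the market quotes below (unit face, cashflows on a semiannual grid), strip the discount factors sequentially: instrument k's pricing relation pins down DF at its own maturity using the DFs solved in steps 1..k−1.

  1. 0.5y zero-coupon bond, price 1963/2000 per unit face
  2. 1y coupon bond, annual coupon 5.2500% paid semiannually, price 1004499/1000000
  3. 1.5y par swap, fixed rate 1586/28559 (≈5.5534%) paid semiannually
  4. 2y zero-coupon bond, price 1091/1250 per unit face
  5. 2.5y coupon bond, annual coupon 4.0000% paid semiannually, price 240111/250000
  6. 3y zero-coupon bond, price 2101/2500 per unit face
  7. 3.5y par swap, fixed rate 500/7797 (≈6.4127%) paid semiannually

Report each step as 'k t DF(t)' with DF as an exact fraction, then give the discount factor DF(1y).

step 1 [0.5y] zero: DF = P = 1963/2000 ≈ 0.981500
step 2 [1y] bond c/2=21/800: DF=(1004499/1000000 − 21/800·(0.981500))/(1+21/800) = 9537/10000 ≈ 0.953700
step 3 [1.5y] swap r/2=793/28559: DF=(1 − 793/28559·(0.981500+0.953700))/(1+793/28559) = 9207/10000 ≈ 0.920700
step 4 [2y] zero: DF = P = 1091/1250 ≈ 0.872800
step 5 [2.5y] bond c/2=1/50: DF=(240111/250000 − 1/50·(0.981500+0.953700+0.920700+0.872800))/(1+1/50) = 1737/2000 ≈ 0.868500
step 6 [3y] zero: DF = P = 2101/2500 ≈ 0.840400
step 7 [3.5y] swap r/2=250/7797: DF=(1 − 250/7797·(0.981500+0.953700+0.920700+0.872800+0.868500+0.840400))/(1+250/7797) = 4/5 ≈ 0.800000

1 1/2 1963/2000
2 1 9537/10000
3 3/2 9207/10000
4 2 1091/1250
5 5/2 1737/2000
6 3 2101/2500
7 7/2 4/5
DF(1y) = 9537/10000 ≈ 0.953700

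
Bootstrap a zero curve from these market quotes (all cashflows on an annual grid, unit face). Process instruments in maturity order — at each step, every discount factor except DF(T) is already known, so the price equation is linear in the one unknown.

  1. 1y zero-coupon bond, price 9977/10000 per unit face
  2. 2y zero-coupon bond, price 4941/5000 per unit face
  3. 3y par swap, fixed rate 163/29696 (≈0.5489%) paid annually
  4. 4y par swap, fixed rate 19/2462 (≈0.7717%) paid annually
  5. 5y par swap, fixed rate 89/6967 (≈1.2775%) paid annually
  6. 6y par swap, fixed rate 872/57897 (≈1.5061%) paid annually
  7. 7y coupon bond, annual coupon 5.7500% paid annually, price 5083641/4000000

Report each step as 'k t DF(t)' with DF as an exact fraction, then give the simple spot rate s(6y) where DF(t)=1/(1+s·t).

step 1 [1y] zero: DF = P = 9977/10000 ≈ 0.997700
step 2 [2y] zero: DF = P = 4941/5000 ≈ 0.988200
step 3 [3y] swap r/1=163/29696: DF=(1 − 163/29696·(0.997700+0.988200))/(1+163/29696) = 9837/10000 ≈ 0.983700
step 4 [4y] swap r/1=19/2462: DF=(1 − 19/2462·(0.997700+0.988200+0.983700))/(1+19/2462) = 606/625 ≈ 0.969600
step 5 [5y] swap r/1=89/6967: DF=(1 − 89/6967·(0.997700+0.988200+0.983700+0.969600))/(1+89/6967) = 9377/10000 ≈ 0.937700
step 6 [6y] swap r/1=872/57897: DF=(1 − 872/57897·(0.997700+0.988200+0.983700+0.969600+0.937700))/(1+872/57897) = 1141/1250 ≈ 0.912800
step 7 [7y] bond c/1=23/400: DF=(5083641/4000000 − 23/400·(0.997700+0.988200+0.983700+0.969600+0.937700+0.912800))/(1+23/400) = 887/1000 ≈ 0.887000

1 1 9977/10000
2 2 4941/5000
3 3 9837/10000
4 4 606/625
5 5 9377/10000
6 6 1141/1250
7 7 887/1000
s(6y) = (1/(1141/1250) − 1)/(6) = 109/6846 ≈ 1.5922%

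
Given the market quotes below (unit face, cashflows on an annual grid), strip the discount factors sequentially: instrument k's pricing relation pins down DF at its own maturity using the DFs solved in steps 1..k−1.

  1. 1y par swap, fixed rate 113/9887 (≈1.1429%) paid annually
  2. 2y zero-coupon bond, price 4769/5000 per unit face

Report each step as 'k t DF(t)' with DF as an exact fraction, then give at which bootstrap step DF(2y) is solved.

1 1 9887/10000
2 2 4769/5000
DF(2y) is solved at step 2

step 1 [1y] swap r/1=113/9887: DF=(1 − 113/9887·(0))/(1+113/9887) = 9887/10000 ≈ 0.988700
step 2 [2y] zero: DF = P = 4769/5000 ≈ 0.953800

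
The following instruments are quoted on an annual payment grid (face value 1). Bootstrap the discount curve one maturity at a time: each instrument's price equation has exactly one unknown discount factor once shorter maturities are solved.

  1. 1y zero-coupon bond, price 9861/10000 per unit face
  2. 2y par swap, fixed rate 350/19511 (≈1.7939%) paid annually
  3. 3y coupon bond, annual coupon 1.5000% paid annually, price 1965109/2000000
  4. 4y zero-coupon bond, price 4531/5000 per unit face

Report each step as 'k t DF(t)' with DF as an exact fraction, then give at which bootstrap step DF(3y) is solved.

1 1 9861/10000
2 2 193/200
3 3 587/625
4 4 4531/5000
DF(3y) is solved at step 3

step 1 [1y] zero: DF = P = 9861/10000 ≈ 0.986100
step 2 [2y] swap r/1=350/19511: DF=(1 − 350/19511·(0.986100))/(1+350/19511) = 193/200 ≈ 0.965000
step 3 [3y] bond c/1=3/200: DF=(1965109/2000000 − 3/200·(0.986100+0.965000))/(1+3/200) = 587/625 ≈ 0.939200
step 4 [4y] zero: DF = P = 4531/5000 ≈ 0.906200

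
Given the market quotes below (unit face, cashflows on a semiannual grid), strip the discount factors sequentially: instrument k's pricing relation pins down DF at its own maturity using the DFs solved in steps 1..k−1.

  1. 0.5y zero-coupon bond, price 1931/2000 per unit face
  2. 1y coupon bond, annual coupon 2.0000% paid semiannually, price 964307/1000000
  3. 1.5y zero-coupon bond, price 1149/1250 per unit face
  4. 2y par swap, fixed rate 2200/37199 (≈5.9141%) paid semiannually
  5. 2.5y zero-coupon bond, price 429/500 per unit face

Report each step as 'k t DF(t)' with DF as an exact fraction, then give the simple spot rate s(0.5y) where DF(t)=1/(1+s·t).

1 1/2 1931/2000
2 1 2363/2500
3 3/2 1149/1250
4 2 89/100
5 5/2 429/500
s(0.5y) = (1/(1931/2000) − 1)/(1/2) = 138/1931 ≈ 7.1466%

step 1 [0.5y] zero: DF = P = 1931/2000 ≈ 0.965500
step 2 [1y] bond c/2=1/100: DF=(964307/1000000 − 1/100·(0.965500))/(1+1/100) = 2363/2500 ≈ 0.945200
step 3 [1.5y] zero: DF = P = 1149/1250 ≈ 0.919200
step 4 [2y] swap r/2=1100/37199: DF=(1 − 1100/37199·(0.965500+0.945200+0.919200))/(1+1100/37199) = 89/100 ≈ 0.890000
step 5 [2.5y] zero: DF = P = 429/500 ≈ 0.858000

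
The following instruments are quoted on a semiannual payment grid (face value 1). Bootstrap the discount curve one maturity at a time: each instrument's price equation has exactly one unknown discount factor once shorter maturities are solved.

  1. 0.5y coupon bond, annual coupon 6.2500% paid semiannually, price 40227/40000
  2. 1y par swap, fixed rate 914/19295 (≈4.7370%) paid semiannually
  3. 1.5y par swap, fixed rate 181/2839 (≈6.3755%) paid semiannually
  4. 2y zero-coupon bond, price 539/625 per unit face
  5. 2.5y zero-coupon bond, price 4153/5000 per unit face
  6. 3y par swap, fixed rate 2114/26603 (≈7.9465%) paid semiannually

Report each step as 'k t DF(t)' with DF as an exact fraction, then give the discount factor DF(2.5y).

step 1 [0.5y] bond c/2=1/32: DF=(40227/40000 − 1/32·(0))/(1+1/32) = 1219/1250 ≈ 0.975200
step 2 [1y] swap r/2=457/19295: DF=(1 − 457/19295·(0.975200))/(1+457/19295) = 9543/10000 ≈ 0.954300
step 3 [1.5y] swap r/2=181/5678: DF=(1 − 181/5678·(0.975200+0.954300))/(1+181/5678) = 1819/2000 ≈ 0.909500
step 4 [2y] zero: DF = P = 539/625 ≈ 0.862400
step 5 [2.5y] zero: DF = P = 4153/5000 ≈ 0.830600
step 6 [3y] swap r/2=1057/26603: DF=(1 − 1057/26603·(0.975200+0.954300+0.909500+0.862400+0.830600))/(1+1057/26603) = 3943/5000 ≈ 0.788600

1 1/2 1219/1250
2 1 9543/10000
3 3/2 1819/2000
4 2 539/625
5 5/2 4153/5000
6 3 3943/5000
DF(2.5y) = 4153/5000 ≈ 0.830600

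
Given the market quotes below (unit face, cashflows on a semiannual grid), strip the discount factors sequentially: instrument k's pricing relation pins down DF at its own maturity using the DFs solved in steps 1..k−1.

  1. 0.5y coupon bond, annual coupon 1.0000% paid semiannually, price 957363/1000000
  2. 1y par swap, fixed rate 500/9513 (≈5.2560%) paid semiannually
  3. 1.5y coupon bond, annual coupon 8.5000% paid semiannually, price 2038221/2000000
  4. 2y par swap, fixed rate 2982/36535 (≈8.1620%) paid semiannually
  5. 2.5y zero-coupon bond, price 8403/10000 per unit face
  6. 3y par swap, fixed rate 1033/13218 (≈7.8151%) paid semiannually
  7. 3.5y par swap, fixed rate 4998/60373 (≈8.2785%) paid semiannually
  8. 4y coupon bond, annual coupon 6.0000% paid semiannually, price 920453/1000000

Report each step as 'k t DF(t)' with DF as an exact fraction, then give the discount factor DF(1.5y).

step 1 [0.5y] bond c/2=1/200: DF=(957363/1000000 − 1/200·(0))/(1+1/200) = 4763/5000 ≈ 0.952600
step 2 [1y] swap r/2=250/9513: DF=(1 − 250/9513·(0.952600))/(1+250/9513) = 19/20 ≈ 0.950000
step 3 [1.5y] bond c/2=17/400: DF=(2038221/2000000 − 17/400·(0.952600+0.950000))/(1+17/400) = 9/10 ≈ 0.900000
step 4 [2y] swap r/2=1491/36535: DF=(1 − 1491/36535·(0.952600+0.950000+0.900000))/(1+1491/36535) = 8509/10000 ≈ 0.850900
step 5 [2.5y] zero: DF = P = 8403/10000 ≈ 0.840300
step 6 [3y] swap r/2=1033/26436: DF=(1 − 1033/26436·(0.952600+0.950000+0.900000+0.850900+0.840300))/(1+1033/26436) = 3967/5000 ≈ 0.793400
step 7 [3.5y] swap r/2=2499/60373: DF=(1 − 2499/60373·(0.952600+0.950000+0.900000+0.850900+0.840300+0.793400))/(1+2499/60373) = 7501/10000 ≈ 0.750100
step 8 [4y] bond c/2=3/100: DF=(920453/1000000 − 3/100·(0.952600+0.950000+0.900000+0.850900+0.840300+0.793400+0.750100))/(1+3/100) = 3589/5000 ≈ 0.717800

1 1/2 4763/5000
2 1 19/20
3 3/2 9/10
4 2 8509/10000
5 5/2 8403/10000
6 3 3967/5000
7 7/2 7501/10000
8 4 3589/5000
DF(1.5y) = 9/10 ≈ 0.900000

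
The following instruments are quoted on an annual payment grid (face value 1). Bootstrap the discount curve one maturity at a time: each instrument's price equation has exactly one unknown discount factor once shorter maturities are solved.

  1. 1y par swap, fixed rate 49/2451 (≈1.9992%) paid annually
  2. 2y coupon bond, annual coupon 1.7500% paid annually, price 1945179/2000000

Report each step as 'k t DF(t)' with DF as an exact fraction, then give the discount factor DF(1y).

1 1 2451/2500
2 2 939/1000
DF(1y) = 2451/2500 ≈ 0.980400

step 1 [1y] swap r/1=49/2451: DF=(1 − 49/2451·(0))/(1+49/2451) = 2451/2500 ≈ 0.980400
step 2 [2y] bond c/1=7/400: DF=(1945179/2000000 − 7/400·(0.980400))/(1+7/400) = 939/1000 ≈ 0.939000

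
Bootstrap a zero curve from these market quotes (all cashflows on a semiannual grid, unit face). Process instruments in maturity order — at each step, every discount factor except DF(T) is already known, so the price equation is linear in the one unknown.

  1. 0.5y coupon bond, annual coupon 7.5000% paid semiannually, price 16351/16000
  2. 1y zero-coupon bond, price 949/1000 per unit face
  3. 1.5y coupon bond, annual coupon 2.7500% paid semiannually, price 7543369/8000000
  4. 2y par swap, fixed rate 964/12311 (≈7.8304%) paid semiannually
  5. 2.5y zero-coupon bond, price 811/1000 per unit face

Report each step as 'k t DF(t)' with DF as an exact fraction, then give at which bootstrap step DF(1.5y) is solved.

step 1 [0.5y] bond c/2=3/80: DF=(16351/16000 − 3/80·(0))/(1+3/80) = 197/200 ≈ 0.985000
step 2 [1y] zero: DF = P = 949/1000 ≈ 0.949000
step 3 [1.5y] bond c/2=11/800: DF=(7543369/8000000 − 11/800·(0.985000+0.949000))/(1+11/800) = 9039/10000 ≈ 0.903900
step 4 [2y] swap r/2=482/12311: DF=(1 − 482/12311·(0.985000+0.949000+0.903900))/(1+482/12311) = 4277/5000 ≈ 0.855400
step 5 [2.5y] zero: DF = P = 811/1000 ≈ 0.811000

1 1/2 197/200
2 1 949/1000
3 3/2 9039/10000
4 2 4277/5000
5 5/2 811/1000
DF(1.5y) is solved at step 3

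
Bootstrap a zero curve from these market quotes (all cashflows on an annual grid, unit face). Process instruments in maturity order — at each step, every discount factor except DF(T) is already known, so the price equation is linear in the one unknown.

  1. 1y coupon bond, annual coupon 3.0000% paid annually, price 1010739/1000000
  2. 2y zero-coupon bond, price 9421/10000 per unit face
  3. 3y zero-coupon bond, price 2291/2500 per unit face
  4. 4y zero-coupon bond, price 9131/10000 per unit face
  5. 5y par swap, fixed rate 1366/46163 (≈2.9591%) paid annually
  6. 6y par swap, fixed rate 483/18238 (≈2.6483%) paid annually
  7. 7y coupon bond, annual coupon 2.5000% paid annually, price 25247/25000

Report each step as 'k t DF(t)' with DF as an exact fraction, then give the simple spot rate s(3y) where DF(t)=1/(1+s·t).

1 1 9813/10000
2 2 9421/10000
3 3 2291/2500
4 4 9131/10000
5 5 4317/5000
6 6 8551/10000
7 7 4259/5000
s(3y) = (1/(2291/2500) − 1)/(3) = 209/6873 ≈ 3.0409%

step 1 [1y] bond c/1=3/100: DF=(1010739/1000000 − 3/100·(0))/(1+3/100) = 9813/10000 ≈ 0.981300
step 2 [2y] zero: DF = P = 9421/10000 ≈ 0.942100
step 3 [3y] zero: DF = P = 2291/2500 ≈ 0.916400
step 4 [4y] zero: DF = P = 9131/10000 ≈ 0.913100
step 5 [5y] swap r/1=1366/46163: DF=(1 − 1366/46163·(0.981300+0.942100+0.916400+0.913100))/(1+1366/46163) = 4317/5000 ≈ 0.863400
step 6 [6y] swap r/1=483/18238: DF=(1 − 483/18238·(0.981300+0.942100+0.916400+0.913100+0.863400))/(1+483/18238) = 8551/10000 ≈ 0.855100
step 7 [7y] bond c/1=1/40: DF=(25247/25000 − 1/40·(0.981300+0.942100+0.916400+0.913100+0.863400+0.855100))/(1+1/40) = 4259/5000 ≈ 0.851800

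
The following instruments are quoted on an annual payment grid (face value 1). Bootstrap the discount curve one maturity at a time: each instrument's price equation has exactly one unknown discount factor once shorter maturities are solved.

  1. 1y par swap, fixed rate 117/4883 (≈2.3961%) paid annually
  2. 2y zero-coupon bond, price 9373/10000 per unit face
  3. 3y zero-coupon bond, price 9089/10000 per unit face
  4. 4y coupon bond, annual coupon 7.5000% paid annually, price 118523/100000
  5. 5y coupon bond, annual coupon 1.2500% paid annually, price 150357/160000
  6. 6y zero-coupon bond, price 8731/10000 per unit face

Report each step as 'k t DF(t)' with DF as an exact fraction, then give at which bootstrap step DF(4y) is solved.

step 1 [1y] swap r/1=117/4883: DF=(1 − 117/4883·(0))/(1+117/4883) = 4883/5000 ≈ 0.976600
step 2 [2y] zero: DF = P = 9373/10000 ≈ 0.937300
step 3 [3y] zero: DF = P = 9089/10000 ≈ 0.908900
step 4 [4y] bond c/1=3/40: DF=(118523/100000 − 3/40·(0.976600+0.937300+0.908900))/(1+3/40) = 566/625 ≈ 0.905600
step 5 [5y] bond c/1=1/80: DF=(150357/160000 − 1/80·(0.976600+0.937300+0.908900+0.905600))/(1+1/80) = 8821/10000 ≈ 0.882100
step 6 [6y] zero: DF = P = 8731/10000 ≈ 0.873100

1 1 4883/5000
2 2 9373/10000
3 3 9089/10000
4 4 566/625
5 5 8821/10000
6 6 8731/10000
DF(4y) is solved at step 4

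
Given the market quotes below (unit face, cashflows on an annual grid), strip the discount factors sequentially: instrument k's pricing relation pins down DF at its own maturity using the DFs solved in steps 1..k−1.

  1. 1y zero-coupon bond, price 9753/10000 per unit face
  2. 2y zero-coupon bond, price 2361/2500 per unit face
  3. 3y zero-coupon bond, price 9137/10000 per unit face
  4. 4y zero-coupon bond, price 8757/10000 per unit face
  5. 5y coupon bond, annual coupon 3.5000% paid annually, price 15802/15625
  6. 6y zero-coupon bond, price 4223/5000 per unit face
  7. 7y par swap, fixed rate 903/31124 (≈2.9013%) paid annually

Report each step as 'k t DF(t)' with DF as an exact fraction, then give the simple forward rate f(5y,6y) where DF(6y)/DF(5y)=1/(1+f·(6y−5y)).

step 1 [1y] zero: DF = P = 9753/10000 ≈ 0.975300
step 2 [2y] zero: DF = P = 2361/2500 ≈ 0.944400
step 3 [3y] zero: DF = P = 9137/10000 ≈ 0.913700
step 4 [4y] zero: DF = P = 8757/10000 ≈ 0.875700
step 5 [5y] bond c/1=7/200: DF=(15802/15625 − 7/200·(0.975300+0.944400+0.913700+0.875700))/(1+7/200) = 8517/10000 ≈ 0.851700
step 6 [6y] zero: DF = P = 4223/5000 ≈ 0.844600
step 7 [7y] swap r/1=903/31124: DF=(1 − 903/31124·(0.975300+0.944400+0.913700+0.875700+0.851700+0.844600))/(1+903/31124) = 4097/5000 ≈ 0.819400

1 1 9753/10000
2 2 2361/2500
3 3 9137/10000
4 4 8757/10000
5 5 8517/10000
6 6 4223/5000
7 7 4097/5000
f(5y,6y) = ((8517/10000)/(4223/5000) − 1)/(1) = 71/8446 ≈ 0.8406%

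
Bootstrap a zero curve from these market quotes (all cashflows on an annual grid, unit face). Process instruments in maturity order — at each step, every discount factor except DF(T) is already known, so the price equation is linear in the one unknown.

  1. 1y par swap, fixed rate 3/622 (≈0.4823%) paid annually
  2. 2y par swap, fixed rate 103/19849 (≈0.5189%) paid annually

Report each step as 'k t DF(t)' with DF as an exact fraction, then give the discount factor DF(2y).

1 1 622/625
2 2 9897/10000
DF(2y) = 9897/10000 ≈ 0.989700

step 1 [1y] swap r/1=3/622: DF=(1 − 3/622·(0))/(1+3/622) = 622/625 ≈ 0.995200
step 2 [2y] swap r/1=103/19849: DF=(1 − 103/19849·(0.995200))/(1+103/19849) = 9897/10000 ≈ 0.989700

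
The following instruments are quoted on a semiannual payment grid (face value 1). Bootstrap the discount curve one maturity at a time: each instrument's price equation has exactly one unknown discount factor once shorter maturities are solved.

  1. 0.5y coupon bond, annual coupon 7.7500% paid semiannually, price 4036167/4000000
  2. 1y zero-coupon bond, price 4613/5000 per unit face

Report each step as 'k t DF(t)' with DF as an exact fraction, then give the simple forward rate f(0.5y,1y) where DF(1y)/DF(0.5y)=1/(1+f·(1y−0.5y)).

1 1/2 4857/5000
2 1 4613/5000
f(0.5y,1y) = ((4857/5000)/(4613/5000) − 1)/(1/2) = 488/4613 ≈ 10.5788%

step 1 [0.5y] bond c/2=31/800: DF=(4036167/4000000 − 31/800·(0))/(1+31/800) = 4857/5000 ≈ 0.971400
step 2 [1y] zero: DF = P = 4613/5000 ≈ 0.922600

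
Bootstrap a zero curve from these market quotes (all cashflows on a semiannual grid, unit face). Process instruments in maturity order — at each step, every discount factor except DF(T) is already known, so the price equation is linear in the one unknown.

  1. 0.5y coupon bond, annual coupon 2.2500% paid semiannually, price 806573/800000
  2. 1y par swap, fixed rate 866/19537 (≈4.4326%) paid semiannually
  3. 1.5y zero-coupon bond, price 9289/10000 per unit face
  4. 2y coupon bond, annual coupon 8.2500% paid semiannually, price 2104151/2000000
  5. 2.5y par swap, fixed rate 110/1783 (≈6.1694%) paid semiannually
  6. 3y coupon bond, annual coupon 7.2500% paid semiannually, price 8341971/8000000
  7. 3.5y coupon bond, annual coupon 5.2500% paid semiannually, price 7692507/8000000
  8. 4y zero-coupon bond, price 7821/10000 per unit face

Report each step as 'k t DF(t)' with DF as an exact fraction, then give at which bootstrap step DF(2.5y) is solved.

step 1 [0.5y] bond c/2=9/800: DF=(806573/800000 − 9/800·(0))/(1+9/800) = 997/1000 ≈ 0.997000
step 2 [1y] swap r/2=433/19537: DF=(1 − 433/19537·(0.997000))/(1+433/19537) = 9567/10000 ≈ 0.956700
step 3 [1.5y] zero: DF = P = 9289/10000 ≈ 0.928900
step 4 [2y] bond c/2=33/800: DF=(2104151/2000000 − 33/800·(0.997000+0.956700+0.928900))/(1+33/800) = 4481/5000 ≈ 0.896200
step 5 [2.5y] swap r/2=55/1783: DF=(1 − 55/1783·(0.997000+0.956700+0.928900+0.896200))/(1+55/1783) = 857/1000 ≈ 0.857000
step 6 [3y] bond c/2=29/800: DF=(8341971/8000000 − 29/800·(0.997000+0.956700+0.928900+0.896200+0.857000))/(1+29/800) = 8441/10000 ≈ 0.844100
step 7 [3.5y] bond c/2=21/800: DF=(7692507/8000000 − 21/800·(0.997000+0.956700+0.928900+0.896200+0.857000+0.844100))/(1+21/800) = 498/625 ≈ 0.796800
step 8 [4y] zero: DF = P = 7821/10000 ≈ 0.782100

1 1/2 997/1000
2 1 9567/10000
3 3/2 9289/10000
4 2 4481/5000
5 5/2 857/1000
6 3 8441/10000
7 7/2 498/625
8 4 7821/10000
DF(2.5y) is solved at step 5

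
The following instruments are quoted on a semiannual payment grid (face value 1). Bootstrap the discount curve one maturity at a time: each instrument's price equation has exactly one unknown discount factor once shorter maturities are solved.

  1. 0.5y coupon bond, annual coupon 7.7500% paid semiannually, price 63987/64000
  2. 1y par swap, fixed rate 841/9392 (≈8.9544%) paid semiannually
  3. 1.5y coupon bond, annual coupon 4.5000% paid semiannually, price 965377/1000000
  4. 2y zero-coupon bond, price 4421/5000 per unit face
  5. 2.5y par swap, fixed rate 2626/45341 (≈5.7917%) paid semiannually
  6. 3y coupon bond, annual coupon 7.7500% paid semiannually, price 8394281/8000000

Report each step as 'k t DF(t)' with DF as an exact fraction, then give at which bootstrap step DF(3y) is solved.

step 1 [0.5y] bond c/2=31/800: DF=(63987/64000 − 31/800·(0))/(1+31/800) = 77/80 ≈ 0.962500
step 2 [1y] swap r/2=841/18784: DF=(1 − 841/18784·(0.962500))/(1+841/18784) = 9159/10000 ≈ 0.915900
step 3 [1.5y] bond c/2=9/400: DF=(965377/1000000 − 9/400·(0.962500+0.915900))/(1+9/400) = 2257/2500 ≈ 0.902800
step 4 [2y] zero: DF = P = 4421/5000 ≈ 0.884200
step 5 [2.5y] swap r/2=1313/45341: DF=(1 − 1313/45341·(0.962500+0.915900+0.902800+0.884200))/(1+1313/45341) = 8687/10000 ≈ 0.868700
step 6 [3y] bond c/2=31/800: DF=(8394281/8000000 − 31/800·(0.962500+0.915900+0.902800+0.884200+0.868700))/(1+31/800) = 841/1000 ≈ 0.841000

1 1/2 77/80
2 1 9159/10000
3 3/2 2257/2500
4 2 4421/5000
5 5/2 8687/10000
6 3 841/1000
DF(3y) is solved at step 6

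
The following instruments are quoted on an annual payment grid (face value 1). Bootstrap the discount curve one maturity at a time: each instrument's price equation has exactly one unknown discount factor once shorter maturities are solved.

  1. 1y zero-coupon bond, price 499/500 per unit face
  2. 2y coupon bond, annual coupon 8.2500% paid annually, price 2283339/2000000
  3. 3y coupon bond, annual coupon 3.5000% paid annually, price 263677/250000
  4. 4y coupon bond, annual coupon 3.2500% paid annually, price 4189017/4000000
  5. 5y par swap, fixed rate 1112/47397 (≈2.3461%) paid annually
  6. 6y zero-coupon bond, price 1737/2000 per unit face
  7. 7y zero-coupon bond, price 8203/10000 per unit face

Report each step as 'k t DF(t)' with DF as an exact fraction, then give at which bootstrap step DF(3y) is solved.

step 1 [1y] zero: DF = P = 499/500 ≈ 0.998000
step 2 [2y] bond c/1=33/400: DF=(2283339/2000000 − 33/400·(0.998000))/(1+33/400) = 4893/5000 ≈ 0.978600
step 3 [3y] bond c/1=7/200: DF=(263677/250000 − 7/200·(0.998000+0.978600))/(1+7/200) = 4761/5000 ≈ 0.952200
step 4 [4y] bond c/1=13/400: DF=(4189017/4000000 − 13/400·(0.998000+0.978600+0.952200))/(1+13/400) = 9221/10000 ≈ 0.922100
step 5 [5y] swap r/1=1112/47397: DF=(1 − 1112/47397·(0.998000+0.978600+0.952200+0.922100))/(1+1112/47397) = 1111/1250 ≈ 0.888800
step 6 [6y] zero: DF = P = 1737/2000 ≈ 0.868500
step 7 [7y] zero: DF = P = 8203/10000 ≈ 0.820300

1 1 499/500
2 2 4893/5000
3 3 4761/5000
4 4 9221/10000
5 5 1111/1250
6 6 1737/2000
7 7 8203/10000
DF(3y) is solved at step 3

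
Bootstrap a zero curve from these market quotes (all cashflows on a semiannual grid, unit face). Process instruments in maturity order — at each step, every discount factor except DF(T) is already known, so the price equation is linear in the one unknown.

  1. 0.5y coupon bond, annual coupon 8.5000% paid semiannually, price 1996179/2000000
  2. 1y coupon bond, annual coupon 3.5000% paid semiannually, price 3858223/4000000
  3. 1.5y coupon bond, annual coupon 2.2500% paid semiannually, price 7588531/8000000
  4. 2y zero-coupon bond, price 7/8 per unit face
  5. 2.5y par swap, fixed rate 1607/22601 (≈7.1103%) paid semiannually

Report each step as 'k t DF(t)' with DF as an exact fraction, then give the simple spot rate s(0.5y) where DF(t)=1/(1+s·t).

1 1/2 4787/5000
2 1 1863/2000
3 3/2 917/1000
4 2 7/8
5 5/2 8393/10000
s(0.5y) = (1/(4787/5000) − 1)/(1/2) = 426/4787 ≈ 8.8991%

step 1 [0.5y] bond c/2=17/400: DF=(1996179/2000000 − 17/400·(0))/(1+17/400) = 4787/5000 ≈ 0.957400
step 2 [1y] bond c/2=7/400: DF=(3858223/4000000 − 7/400·(0.957400))/(1+7/400) = 1863/2000 ≈ 0.931500
step 3 [1.5y] bond c/2=9/800: DF=(7588531/8000000 − 9/800·(0.957400+0.931500))/(1+9/800) = 917/1000 ≈ 0.917000
step 4 [2y] zero: DF = P = 7/8 ≈ 0.875000
step 5 [2.5y] swap r/2=1607/45202: DF=(1 − 1607/45202·(0.957400+0.931500+0.917000+0.875000))/(1+1607/45202) = 8393/10000 ≈ 0.839300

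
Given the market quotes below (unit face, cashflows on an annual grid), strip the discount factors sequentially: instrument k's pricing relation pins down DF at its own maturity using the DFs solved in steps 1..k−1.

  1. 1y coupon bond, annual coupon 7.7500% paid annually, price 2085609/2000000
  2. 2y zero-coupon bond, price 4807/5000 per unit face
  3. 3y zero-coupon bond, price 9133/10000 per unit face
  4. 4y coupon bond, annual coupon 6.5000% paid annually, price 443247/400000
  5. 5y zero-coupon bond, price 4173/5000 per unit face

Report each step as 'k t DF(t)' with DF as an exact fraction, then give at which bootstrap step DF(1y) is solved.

1 1 4839/5000
2 2 4807/5000
3 3 9133/10000
4 4 867/1000
5 5 4173/5000
DF(1y) is solved at step 1

step 1 [1y] bond c/1=31/400: DF=(2085609/2000000 − 31/400·(0))/(1+31/400) = 4839/5000 ≈ 0.967800
step 2 [2y] zero: DF = P = 4807/5000 ≈ 0.961400
step 3 [3y] zero: DF = P = 9133/10000 ≈ 0.913300
step 4 [4y] bond c/1=13/200: DF=(443247/400000 − 13/200·(0.967800+0.961400+0.913300))/(1+13/200) = 867/1000 ≈ 0.867000
step 5 [5y] zero: DF = P = 4173/5000 ≈ 0.834600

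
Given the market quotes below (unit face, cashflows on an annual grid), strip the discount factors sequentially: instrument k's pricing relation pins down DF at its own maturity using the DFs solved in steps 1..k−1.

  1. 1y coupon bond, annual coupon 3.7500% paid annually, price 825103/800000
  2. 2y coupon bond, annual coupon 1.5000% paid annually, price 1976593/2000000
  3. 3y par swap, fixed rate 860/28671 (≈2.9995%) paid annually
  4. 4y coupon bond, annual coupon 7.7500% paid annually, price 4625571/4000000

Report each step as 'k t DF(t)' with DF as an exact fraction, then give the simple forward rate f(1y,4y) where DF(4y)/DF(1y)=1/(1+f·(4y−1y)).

step 1 [1y] bond c/1=3/80: DF=(825103/800000 − 3/80·(0))/(1+3/80) = 9941/10000 ≈ 0.994100
step 2 [2y] bond c/1=3/200: DF=(1976593/2000000 − 3/200·(0.994100))/(1+3/200) = 959/1000 ≈ 0.959000
step 3 [3y] swap r/1=860/28671: DF=(1 − 860/28671·(0.994100+0.959000))/(1+860/28671) = 457/500 ≈ 0.914000
step 4 [4y] bond c/1=31/400: DF=(4625571/4000000 − 31/400·(0.994100+0.959000+0.914000))/(1+31/400) = 867/1000 ≈ 0.867000

1 1 9941/10000
2 2 959/1000
3 3 457/500
4 4 867/1000
f(1y,4y) = ((9941/10000)/(867/1000) − 1)/(3) = 1271/26010 ≈ 4.8866%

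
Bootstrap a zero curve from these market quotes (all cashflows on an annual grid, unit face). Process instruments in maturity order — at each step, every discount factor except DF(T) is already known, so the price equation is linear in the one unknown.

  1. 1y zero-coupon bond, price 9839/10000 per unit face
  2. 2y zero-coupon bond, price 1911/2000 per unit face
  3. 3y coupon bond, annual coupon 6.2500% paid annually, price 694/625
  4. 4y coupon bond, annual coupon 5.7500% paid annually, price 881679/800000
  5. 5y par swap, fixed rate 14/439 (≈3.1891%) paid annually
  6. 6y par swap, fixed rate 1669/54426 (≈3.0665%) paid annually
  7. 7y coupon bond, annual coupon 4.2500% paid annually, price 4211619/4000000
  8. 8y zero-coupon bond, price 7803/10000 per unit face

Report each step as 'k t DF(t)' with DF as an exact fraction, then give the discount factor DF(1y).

step 1 [1y] zero: DF = P = 9839/10000 ≈ 0.983900
step 2 [2y] zero: DF = P = 1911/2000 ≈ 0.955500
step 3 [3y] bond c/1=1/16: DF=(694/625 − 1/16·(0.983900+0.955500))/(1+1/16) = 931/1000 ≈ 0.931000
step 4 [4y] bond c/1=23/400: DF=(881679/800000 − 23/400·(0.983900+0.955500+0.931000))/(1+23/400) = 8861/10000 ≈ 0.886100
step 5 [5y] swap r/1=14/439: DF=(1 − 14/439·(0.983900+0.955500+0.931000+0.886100))/(1+14/439) = 853/1000 ≈ 0.853000
step 6 [6y] swap r/1=1669/54426: DF=(1 − 1669/54426·(0.983900+0.955500+0.931000+0.886100+0.853000))/(1+1669/54426) = 8331/10000 ≈ 0.833100
step 7 [7y] bond c/1=17/400: DF=(4211619/4000000 − 17/400·(0.983900+0.955500+0.931000+0.886100+0.853000+0.833100))/(1+17/400) = 7881/10000 ≈ 0.788100
step 8 [8y] zero: DF = P = 7803/10000 ≈ 0.780300

1 1 9839/10000
2 2 1911/2000
3 3 931/1000
4 4 8861/10000
5 5 853/1000
6 6 8331/10000
7 7 7881/10000
8 8 7803/10000
DF(1y) = 9839/10000 ≈ 0.983900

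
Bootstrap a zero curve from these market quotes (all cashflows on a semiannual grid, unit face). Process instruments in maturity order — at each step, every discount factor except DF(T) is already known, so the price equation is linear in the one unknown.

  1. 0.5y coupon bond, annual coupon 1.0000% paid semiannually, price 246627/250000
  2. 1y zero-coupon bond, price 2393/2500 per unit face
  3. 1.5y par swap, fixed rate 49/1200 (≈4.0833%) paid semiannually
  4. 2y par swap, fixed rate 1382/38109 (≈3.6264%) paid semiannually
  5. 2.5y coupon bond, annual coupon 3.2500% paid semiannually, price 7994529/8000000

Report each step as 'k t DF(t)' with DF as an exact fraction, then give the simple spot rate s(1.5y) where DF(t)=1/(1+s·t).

step 1 [0.5y] bond c/2=1/200: DF=(246627/250000 − 1/200·(0))/(1+1/200) = 1227/1250 ≈ 0.981600
step 2 [1y] zero: DF = P = 2393/2500 ≈ 0.957200
step 3 [1.5y] swap r/2=49/2400: DF=(1 − 49/2400·(0.981600+0.957200))/(1+49/2400) = 2353/2500 ≈ 0.941200
step 4 [2y] swap r/2=691/38109: DF=(1 − 691/38109·(0.981600+0.957200+0.941200))/(1+691/38109) = 9309/10000 ≈ 0.930900
step 5 [2.5y] bond c/2=13/800: DF=(7994529/8000000 − 13/800·(0.981600+0.957200+0.941200+0.930900))/(1+13/800) = 1153/1250 ≈ 0.922400

1 1/2 1227/1250
2 1 2393/2500
3 3/2 2353/2500
4 2 9309/10000
5 5/2 1153/1250
s(1.5y) = (1/(2353/2500) − 1)/(3/2) = 98/2353 ≈ 4.1649%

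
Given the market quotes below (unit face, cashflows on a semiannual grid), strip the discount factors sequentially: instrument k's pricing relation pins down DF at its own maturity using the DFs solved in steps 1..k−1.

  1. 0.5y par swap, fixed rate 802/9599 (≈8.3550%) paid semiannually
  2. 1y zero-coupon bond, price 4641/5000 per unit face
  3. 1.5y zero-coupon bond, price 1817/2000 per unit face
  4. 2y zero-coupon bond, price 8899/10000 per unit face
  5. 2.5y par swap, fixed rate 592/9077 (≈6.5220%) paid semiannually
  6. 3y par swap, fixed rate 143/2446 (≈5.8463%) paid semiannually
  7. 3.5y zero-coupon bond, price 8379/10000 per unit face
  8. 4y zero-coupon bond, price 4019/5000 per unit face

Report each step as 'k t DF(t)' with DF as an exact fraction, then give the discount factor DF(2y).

step 1 [0.5y] swap r/2=401/9599: DF=(1 − 401/9599·(0))/(1+401/9599) = 9599/10000 ≈ 0.959900
step 2 [1y] zero: DF = P = 4641/5000 ≈ 0.928200
step 3 [1.5y] zero: DF = P = 1817/2000 ≈ 0.908500
step 4 [2y] zero: DF = P = 8899/10000 ≈ 0.889900
step 5 [2.5y] swap r/2=296/9077: DF=(1 − 296/9077·(0.959900+0.928200+0.908500+0.889900))/(1+296/9077) = 213/250 ≈ 0.852000
step 6 [3y] swap r/2=143/4892: DF=(1 − 143/4892·(0.959900+0.928200+0.908500+0.889900+0.852000))/(1+143/4892) = 8427/10000 ≈ 0.842700
step 7 [3.5y] zero: DF = P = 8379/10000 ≈ 0.837900
step 8 [4y] zero: DF = P = 4019/5000 ≈ 0.803800

1 1/2 9599/10000
2 1 4641/5000
3 3/2 1817/2000
4 2 8899/10000
5 5/2 213/250
6 3 8427/10000
7 7/2 8379/10000
8 4 4019/5000
DF(2y) = 8899/10000 ≈ 0.889900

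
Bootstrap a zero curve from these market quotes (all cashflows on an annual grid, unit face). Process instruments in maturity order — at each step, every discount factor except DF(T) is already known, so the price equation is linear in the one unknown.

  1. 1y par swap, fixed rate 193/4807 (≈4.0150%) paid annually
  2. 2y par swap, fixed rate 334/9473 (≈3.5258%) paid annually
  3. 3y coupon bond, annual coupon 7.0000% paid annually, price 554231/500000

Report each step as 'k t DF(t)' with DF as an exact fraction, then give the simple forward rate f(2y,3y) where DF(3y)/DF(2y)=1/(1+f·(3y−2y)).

step 1 [1y] swap r/1=193/4807: DF=(1 − 193/4807·(0))/(1+193/4807) = 4807/5000 ≈ 0.961400
step 2 [2y] swap r/1=334/9473: DF=(1 − 334/9473·(0.961400))/(1+334/9473) = 2333/2500 ≈ 0.933200
step 3 [3y] bond c/1=7/100: DF=(554231/500000 − 7/100·(0.961400+0.933200))/(1+7/100) = 114/125 ≈ 0.912000

1 1 4807/5000
2 2 2333/2500
3 3 114/125
f(2y,3y) = ((2333/2500)/(114/125) − 1)/(1) = 53/2280 ≈ 2.3246%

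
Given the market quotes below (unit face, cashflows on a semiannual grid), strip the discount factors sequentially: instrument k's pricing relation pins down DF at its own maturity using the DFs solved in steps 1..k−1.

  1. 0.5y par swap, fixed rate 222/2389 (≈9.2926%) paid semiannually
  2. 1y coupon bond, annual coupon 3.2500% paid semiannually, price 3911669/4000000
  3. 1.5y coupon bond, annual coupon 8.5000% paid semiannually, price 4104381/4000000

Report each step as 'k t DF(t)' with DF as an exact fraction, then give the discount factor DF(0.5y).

step 1 [0.5y] swap r/2=111/2389: DF=(1 − 111/2389·(0))/(1+111/2389) = 2389/2500 ≈ 0.955600
step 2 [1y] bond c/2=13/800: DF=(3911669/4000000 − 13/800·(0.955600))/(1+13/800) = 947/1000 ≈ 0.947000
step 3 [1.5y] bond c/2=17/400: DF=(4104381/4000000 − 17/400·(0.955600+0.947000))/(1+17/400) = 9067/10000 ≈ 0.906700

1 1/2 2389/2500
2 1 947/1000
3 3/2 9067/10000
DF(0.5y) = 2389/2500 ≈ 0.955600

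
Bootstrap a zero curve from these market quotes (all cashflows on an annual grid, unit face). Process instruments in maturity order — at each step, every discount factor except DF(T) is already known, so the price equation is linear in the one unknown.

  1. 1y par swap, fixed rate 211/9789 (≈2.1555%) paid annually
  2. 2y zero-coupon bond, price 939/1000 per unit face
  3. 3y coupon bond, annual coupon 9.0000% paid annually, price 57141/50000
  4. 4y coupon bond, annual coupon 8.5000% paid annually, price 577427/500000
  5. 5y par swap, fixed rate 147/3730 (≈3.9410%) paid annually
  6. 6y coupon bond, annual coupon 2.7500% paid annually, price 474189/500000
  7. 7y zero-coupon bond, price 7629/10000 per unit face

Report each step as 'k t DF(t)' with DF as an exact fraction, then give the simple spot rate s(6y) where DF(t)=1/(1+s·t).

step 1 [1y] swap r/1=211/9789: DF=(1 − 211/9789·(0))/(1+211/9789) = 9789/10000 ≈ 0.978900
step 2 [2y] zero: DF = P = 939/1000 ≈ 0.939000
step 3 [3y] bond c/1=9/100: DF=(57141/50000 − 9/100·(0.978900+0.939000))/(1+9/100) = 8901/10000 ≈ 0.890100
step 4 [4y] bond c/1=17/200: DF=(577427/500000 − 17/200·(0.978900+0.939000+0.890100))/(1+17/200) = 2111/2500 ≈ 0.844400
step 5 [5y] swap r/1=147/3730: DF=(1 − 147/3730·(0.978900+0.939000+0.890100+0.844400))/(1+147/3730) = 2059/2500 ≈ 0.823600
step 6 [6y] bond c/1=11/400: DF=(474189/500000 − 11/400·(0.978900+0.939000+0.890100+0.844400+0.823600))/(1+11/400) = 502/625 ≈ 0.803200
step 7 [7y] zero: DF = P = 7629/10000 ≈ 0.762900

1 1 9789/10000
2 2 939/1000
3 3 8901/10000
4 4 2111/2500
5 5 2059/2500
6 6 502/625
7 7 7629/10000
s(6y) = (1/(502/625) − 1)/(6) = 41/1004 ≈ 4.0837%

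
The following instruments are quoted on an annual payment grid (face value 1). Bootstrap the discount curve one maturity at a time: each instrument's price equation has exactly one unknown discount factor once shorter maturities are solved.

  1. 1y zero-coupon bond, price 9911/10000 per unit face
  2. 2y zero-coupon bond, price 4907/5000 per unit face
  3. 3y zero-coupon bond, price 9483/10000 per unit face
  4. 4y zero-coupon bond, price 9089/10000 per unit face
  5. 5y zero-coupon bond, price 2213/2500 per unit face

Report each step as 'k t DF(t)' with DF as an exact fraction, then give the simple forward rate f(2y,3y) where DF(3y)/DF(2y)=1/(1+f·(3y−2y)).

1 1 9911/10000
2 2 4907/5000
3 3 9483/10000
4 4 9089/10000
5 5 2213/2500
f(2y,3y) = ((4907/5000)/(9483/10000) − 1)/(1) = 331/9483 ≈ 3.4905%

step 1 [1y] zero: DF = P = 9911/10000 ≈ 0.991100
step 2 [2y] zero: DF = P = 4907/5000 ≈ 0.981400
step 3 [3y] zero: DF = P = 9483/10000 ≈ 0.948300
step 4 [4y] zero: DF = P = 9089/10000 ≈ 0.908900
step 5 [5y] zero: DF = P = 2213/2500 ≈ 0.885200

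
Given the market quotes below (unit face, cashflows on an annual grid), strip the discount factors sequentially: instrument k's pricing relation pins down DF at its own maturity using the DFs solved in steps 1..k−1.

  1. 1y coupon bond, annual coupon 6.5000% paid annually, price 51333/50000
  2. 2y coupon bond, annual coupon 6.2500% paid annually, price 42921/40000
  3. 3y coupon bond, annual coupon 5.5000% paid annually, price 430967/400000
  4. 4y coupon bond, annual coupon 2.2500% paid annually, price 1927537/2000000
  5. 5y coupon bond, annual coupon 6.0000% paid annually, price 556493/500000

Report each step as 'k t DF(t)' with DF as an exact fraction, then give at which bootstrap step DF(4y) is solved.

1 1 241/250
2 2 2383/2500
3 3 9213/10000
4 4 8801/10000
5 5 1679/2000
DF(4y) is solved at step 4

step 1 [1y] bond c/1=13/200: DF=(51333/50000 − 13/200·(0))/(1+13/200) = 241/250 ≈ 0.964000
step 2 [2y] bond c/1=1/16: DF=(42921/40000 − 1/16·(0.964000))/(1+1/16) = 2383/2500 ≈ 0.953200
step 3 [3y] bond c/1=11/200: DF=(430967/400000 − 11/200·(0.964000+0.953200))/(1+11/200) = 9213/10000 ≈ 0.921300
step 4 [4y] bond c/1=9/400: DF=(1927537/2000000 − 9/400·(0.964000+0.953200+0.921300))/(1+9/400) = 8801/10000 ≈ 0.880100
step 5 [5y] bond c/1=3/50: DF=(556493/500000 − 3/50·(0.964000+0.953200+0.921300+0.880100))/(1+3/50) = 1679/2000 ≈ 0.839500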